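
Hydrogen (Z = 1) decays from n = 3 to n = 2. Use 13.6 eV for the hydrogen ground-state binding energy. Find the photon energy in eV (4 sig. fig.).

1.889 eV

E_3 = −13.60/9 = −1.511 eV and E_2 = −13.60/4 = −3.400 eV.
The photon energy is |E_3 − E_2| = 1.889 eV.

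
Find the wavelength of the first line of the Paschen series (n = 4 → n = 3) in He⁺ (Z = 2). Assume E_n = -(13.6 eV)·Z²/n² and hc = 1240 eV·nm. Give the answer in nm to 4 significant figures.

468.9 nm

The Paschen series terminates on n_f = 3; the first line has n_i = 3+1 = 4.
ΔE = 54.40 × (1/3² − 1/4²) = 2.644 eV.
λ = 1240 / 2.644 = 468.9 nm.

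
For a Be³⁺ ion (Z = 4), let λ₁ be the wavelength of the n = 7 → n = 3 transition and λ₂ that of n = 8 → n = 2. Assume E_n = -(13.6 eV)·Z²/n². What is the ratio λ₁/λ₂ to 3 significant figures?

2.58

λ ∝ 1/ΔE ∝ 1/(1/n_f² − 1/n_i²), and the Z² and hc factors cancel in the ratio.
λ₁/λ₂ = (1/2² − 1/8²)/(1/3² − 1/7²) = 0.2344/0.09070 = 2.58.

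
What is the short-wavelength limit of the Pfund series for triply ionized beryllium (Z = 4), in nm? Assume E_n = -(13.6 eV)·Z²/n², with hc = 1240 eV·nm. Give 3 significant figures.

142 nm

The Pfund series has lower level n_f = 5; the series limit corresponds to n_i → ∞.
ΔE_max = 13.6 × 16 / 5² = 8.704 eV.
λ_min = 1240 / 8.704 = 142 nm.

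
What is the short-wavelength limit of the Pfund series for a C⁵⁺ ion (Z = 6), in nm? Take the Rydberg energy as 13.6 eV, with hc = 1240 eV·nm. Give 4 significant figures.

The Pfund series has lower level n_f = 5; the series limit corresponds to n_i → ∞.
ΔE_max = 13.6 × 36 / 5² = 19.58 eV.
λ_min = 1240 / 19.58 = 63.32 nm.

63.32 nm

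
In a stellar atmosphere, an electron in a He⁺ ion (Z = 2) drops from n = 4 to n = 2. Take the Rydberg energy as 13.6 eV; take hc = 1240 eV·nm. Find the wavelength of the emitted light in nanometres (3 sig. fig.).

122 nm

For Z = 2 the level energies scale as Z², so the effective Rydberg energy is 13.6 × 4 = 54.40 eV.
ΔE = 54.40 × (1/2² − 1/4²) = 54.40 × 0.1875 = 10.20 eV.
λ = hc/ΔE = 1240 / 10.20 = 122 nm.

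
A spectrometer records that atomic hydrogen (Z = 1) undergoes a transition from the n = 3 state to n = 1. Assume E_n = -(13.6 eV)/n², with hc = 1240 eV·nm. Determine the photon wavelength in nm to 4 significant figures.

102.6 nm

ΔE = 13.60 × (1/1² − 1/3²) = 13.60 × 0.8889 = 12.09 eV.
λ = hc/ΔE = 1240 / 12.09 = 102.6 nm.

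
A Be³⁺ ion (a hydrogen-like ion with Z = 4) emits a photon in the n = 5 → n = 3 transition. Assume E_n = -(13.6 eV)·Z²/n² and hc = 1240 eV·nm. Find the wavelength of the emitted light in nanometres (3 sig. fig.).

For Z = 4 the level energies scale as Z², so the effective Rydberg energy is 13.6 × 16 = 217.6 eV.
ΔE = 217.6 × (1/3² − 1/5²) = 217.6 × 0.07111 = 15.47 eV.
λ = hc/ΔE = 1240 / 15.47 = 80.1 nm.

80.1 nm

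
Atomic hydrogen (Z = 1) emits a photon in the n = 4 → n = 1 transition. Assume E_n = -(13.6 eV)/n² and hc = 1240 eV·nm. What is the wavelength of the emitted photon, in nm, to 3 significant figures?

ΔE = 13.60 × (1/1² − 1/4²) = 13.60 × 0.9375 = 12.75 eV.
λ = hc/ΔE = 1240 / 12.75 = 97.3 nm.

97.3 nm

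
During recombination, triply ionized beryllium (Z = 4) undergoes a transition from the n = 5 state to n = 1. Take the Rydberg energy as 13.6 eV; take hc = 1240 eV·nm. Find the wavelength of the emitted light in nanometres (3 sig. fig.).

For Z = 4 the level energies scale as Z², so the effective Rydberg energy is 13.6 × 16 = 217.6 eV.
ΔE = 217.6 × (1/1² − 1/5²) = 217.6 × 0.9600 = 208.9 eV.
λ = hc/ΔE = 1240 / 208.9 = 5.94 nm.

5.94 nm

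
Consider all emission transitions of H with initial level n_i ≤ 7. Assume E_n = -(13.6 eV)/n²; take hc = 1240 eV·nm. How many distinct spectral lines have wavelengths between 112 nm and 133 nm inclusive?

Enumerate all n_i → n_f pairs with 1 ≤ n_f < n_i ≤ 7 and compute λ = 1240 / [13.6·1·(1/n_f² − 1/n_i²)].
Lines falling in [112, 133] nm: 2→1 (121.6 nm).

1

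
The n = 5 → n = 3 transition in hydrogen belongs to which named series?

The series is set by the lower level: n_f = 3 is the Paschen series.

Paschen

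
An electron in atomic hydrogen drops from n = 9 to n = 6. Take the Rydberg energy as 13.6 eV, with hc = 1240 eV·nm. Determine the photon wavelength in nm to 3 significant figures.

5910 nm

ΔE = 13.60 × (1/6² − 1/9²) = 13.60 × 0.01543 = 0.2099 eV.
λ = hc/ΔE = 1240 / 0.2099 = 5910 nm.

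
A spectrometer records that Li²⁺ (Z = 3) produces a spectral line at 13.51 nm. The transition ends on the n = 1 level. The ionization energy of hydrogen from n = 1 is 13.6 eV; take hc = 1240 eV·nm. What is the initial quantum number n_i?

The photon energy is ΔE = hc/λ = 1240 / 13.51 = 91.78 eV.
With Z = 3, ΔE = 122.4 × (1/n_f² − 1/n_i²), so 1/n_f² − 1/n_i² = 0.7499.
With n_f = 1: 1/n_i² = 1/1 − 0.7499 = 0.2501, so n_i ≈ 2.00.

n_i = 2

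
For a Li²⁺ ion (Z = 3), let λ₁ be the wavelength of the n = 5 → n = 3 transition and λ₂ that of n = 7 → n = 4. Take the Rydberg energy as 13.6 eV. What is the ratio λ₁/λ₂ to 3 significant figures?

0.592

λ ∝ 1/ΔE ∝ 1/(1/n_f² − 1/n_i²), and the Z² and hc factors cancel in the ratio.
λ₁/λ₂ = (1/4² − 1/7²)/(1/3² − 1/5²) = 0.04209/0.07111 = 0.592.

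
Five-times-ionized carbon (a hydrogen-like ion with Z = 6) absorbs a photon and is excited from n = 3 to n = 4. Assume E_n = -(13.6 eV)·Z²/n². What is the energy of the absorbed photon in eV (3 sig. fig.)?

The Bohr energies scale as Z², so for Z = 6: E_n = −489.6/n² eV.
E_4 = −489.6/16 = −30.60 eV and E_3 = −489.6/9 = −54.40 eV.
The photon energy is |E_4 − E_3| = 23.8 eV.

23.8 eV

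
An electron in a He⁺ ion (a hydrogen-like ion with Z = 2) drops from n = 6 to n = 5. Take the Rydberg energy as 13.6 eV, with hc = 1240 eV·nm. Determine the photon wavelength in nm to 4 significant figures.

For Z = 2 the level energies scale as Z², so the effective Rydberg energy is 13.6 × 4 = 54.40 eV.
ΔE = 54.40 × (1/5² − 1/6²) = 54.40 × 0.01222 = 0.6649 eV.
λ = hc/ΔE = 1240 / 0.6649 = 1865 nm.

1865 nm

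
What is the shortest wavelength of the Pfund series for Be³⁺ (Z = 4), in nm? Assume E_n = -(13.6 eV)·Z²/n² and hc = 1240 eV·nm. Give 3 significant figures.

The Pfund series has lower level n_f = 5; the series limit corresponds to n_i → ∞.
ΔE_max = 13.6 × 16 / 5² = 8.704 eV.
λ_min = 1240 / 8.704 = 142 nm.

142 nm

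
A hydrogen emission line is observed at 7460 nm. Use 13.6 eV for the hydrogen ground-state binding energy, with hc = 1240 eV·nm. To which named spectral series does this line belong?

Pfund

ΔE = 1240/7460 = 0.1662 eV.
This matches 13.6 × (1/5² − 1/6²), so n_f = 5: the Pfund series.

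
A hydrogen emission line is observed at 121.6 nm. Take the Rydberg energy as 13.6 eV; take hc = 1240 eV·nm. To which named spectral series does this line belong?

Lyman

ΔE = 1240/121.6 = 10.20 eV.
This matches 13.6 × (1/1² − 1/2²), so n_f = 1: the Lyman series.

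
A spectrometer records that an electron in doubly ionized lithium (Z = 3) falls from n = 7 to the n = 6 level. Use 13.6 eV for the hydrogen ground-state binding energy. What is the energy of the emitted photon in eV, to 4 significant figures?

The Bohr energies scale as Z², so for Z = 3: E_n = −122.4/n² eV.
E_7 = −122.4/49 = −2.498 eV and E_6 = −122.4/36 = −3.400 eV.
The photon energy is |E_7 − E_6| = 0.9020 eV.

0.9020 eV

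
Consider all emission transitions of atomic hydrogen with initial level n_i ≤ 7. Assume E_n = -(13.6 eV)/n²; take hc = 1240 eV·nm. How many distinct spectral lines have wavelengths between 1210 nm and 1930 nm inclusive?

Enumerate all n_i → n_f pairs with 1 ≤ n_f < n_i ≤ 7 and compute λ = 1240 / [13.6·1·(1/n_f² − 1/n_i²)].
Lines falling in [1210, 1930] nm: 5→3 (1282 nm), 4→3 (1876 nm).

2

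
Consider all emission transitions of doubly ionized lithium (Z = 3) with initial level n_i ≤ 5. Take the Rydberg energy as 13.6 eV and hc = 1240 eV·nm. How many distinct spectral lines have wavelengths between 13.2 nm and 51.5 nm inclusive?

Enumerate all n_i → n_f pairs with 1 ≤ n_f < n_i ≤ 5 and compute λ = 1240 / [13.6·9·(1/n_f² − 1/n_i²)].
Lines falling in [13.2, 51.5] nm: 2→1 (13.51 nm), 5→2 (48.24 nm).

2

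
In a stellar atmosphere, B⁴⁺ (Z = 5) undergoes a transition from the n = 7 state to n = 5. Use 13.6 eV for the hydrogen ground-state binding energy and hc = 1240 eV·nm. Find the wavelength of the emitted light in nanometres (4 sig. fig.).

For Z = 5 the level energies scale as Z², so the effective Rydberg energy is 13.6 × 25 = 340.0 eV.
ΔE = 340.0 × (1/5² − 1/7²) = 340.0 × 0.01959 = 6.661 eV.
λ = hc/ΔE = 1240 / 6.661 = 186.2 nm.

186.2 nm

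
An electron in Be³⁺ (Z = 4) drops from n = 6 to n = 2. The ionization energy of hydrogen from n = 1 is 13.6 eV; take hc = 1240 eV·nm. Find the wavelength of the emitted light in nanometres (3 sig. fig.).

25.6 nm

For Z = 4 the level energies scale as Z², so the effective Rydberg energy is 13.6 × 16 = 217.6 eV.
ΔE = 217.6 × (1/2² − 1/6²) = 217.6 × 0.2222 = 48.36 eV.
λ = hc/ΔE = 1240 / 48.36 = 25.6 nm.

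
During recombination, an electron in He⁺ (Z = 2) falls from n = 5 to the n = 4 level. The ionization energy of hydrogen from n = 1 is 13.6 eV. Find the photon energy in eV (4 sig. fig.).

1.224 eV

The Bohr energies scale as Z², so for Z = 2: E_n = −54.40/n² eV.
E_5 = −54.40/25 = −2.176 eV and E_4 = −54.40/16 = −3.400 eV.
The photon energy is |E_5 − E_4| = 1.224 eV.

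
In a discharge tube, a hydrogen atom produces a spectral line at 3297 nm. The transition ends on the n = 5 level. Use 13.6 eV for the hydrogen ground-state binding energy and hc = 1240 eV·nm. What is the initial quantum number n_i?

n_i = 9

The photon energy is ΔE = hc/λ = 1240 / 3297 = 0.3761 eV.
With Z = 1, ΔE = 13.60 × (1/n_f² − 1/n_i²), so 1/n_f² − 1/n_i² = 0.02765.
With n_f = 5: 1/n_i² = 1/25 − 0.02765 = 0.01235, so n_i ≈ 9.00.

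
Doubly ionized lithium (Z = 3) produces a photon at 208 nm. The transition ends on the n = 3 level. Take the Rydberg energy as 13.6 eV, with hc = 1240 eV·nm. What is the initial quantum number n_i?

The photon energy is ΔE = hc/λ = 1240 / 208 = 5.962 eV.
With Z = 3, ΔE = 122.4 × (1/n_f² − 1/n_i²), so 1/n_f² − 1/n_i² = 0.04871.
With n_f = 3: 1/n_i² = 1/9 − 0.04871 = 0.06241, so n_i ≈ 4.00.

n_i = 4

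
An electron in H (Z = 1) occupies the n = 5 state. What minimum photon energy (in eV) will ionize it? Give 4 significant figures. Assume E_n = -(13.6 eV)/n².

E_5 = −13.60/25 = −0.5440 eV, so ionization (to E = 0) requires 0.5440 eV.

0.5440 eV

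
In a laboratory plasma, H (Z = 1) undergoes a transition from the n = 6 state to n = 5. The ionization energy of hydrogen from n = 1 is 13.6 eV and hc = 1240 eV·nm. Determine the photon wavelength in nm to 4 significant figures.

ΔE = 13.60 × (1/5² − 1/6²) = 13.60 × 0.01222 = 0.1662 eV.
λ = hc/ΔE = 1240 / 0.1662 = 7460 nm.

7460 nm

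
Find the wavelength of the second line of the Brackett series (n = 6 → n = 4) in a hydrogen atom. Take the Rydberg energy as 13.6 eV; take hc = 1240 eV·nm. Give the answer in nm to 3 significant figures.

2630 nm

The Brackett series terminates on n_f = 4; the second line has n_i = 4+2 = 6.
ΔE = 13.60 × (1/4² − 1/6²) = 0.4722 eV.
λ = 1240 / 0.4722 = 2630 nm.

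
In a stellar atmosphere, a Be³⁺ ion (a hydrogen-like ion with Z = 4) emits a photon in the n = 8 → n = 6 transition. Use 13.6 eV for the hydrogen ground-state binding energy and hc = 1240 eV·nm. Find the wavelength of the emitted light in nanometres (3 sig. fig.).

For Z = 4 the level energies scale as Z², so the effective Rydberg energy is 13.6 × 16 = 217.6 eV.
ΔE = 217.6 × (1/6² − 1/8²) = 217.6 × 0.01215 = 2.644 eV.
λ = hc/ΔE = 1240 / 2.644 = 469 nm.

469 nm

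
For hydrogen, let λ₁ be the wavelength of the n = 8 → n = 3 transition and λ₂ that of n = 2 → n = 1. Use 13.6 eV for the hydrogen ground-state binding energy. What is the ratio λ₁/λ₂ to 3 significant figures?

7.85

λ ∝ 1/ΔE ∝ 1/(1/n_f² − 1/n_i²), and the Z² and hc factors cancel in the ratio.
λ₁/λ₂ = (1/1² − 1/2²)/(1/3² − 1/8²) = 0.7500/0.09549 = 7.85.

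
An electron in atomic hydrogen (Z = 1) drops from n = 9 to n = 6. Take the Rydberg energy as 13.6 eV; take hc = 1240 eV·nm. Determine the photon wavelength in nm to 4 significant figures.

5908 nm

ΔE = 13.60 × (1/6² − 1/9²) = 13.60 × 0.01543 = 0.2099 eV.
λ = hc/ΔE = 1240 / 0.2099 = 5908 nm.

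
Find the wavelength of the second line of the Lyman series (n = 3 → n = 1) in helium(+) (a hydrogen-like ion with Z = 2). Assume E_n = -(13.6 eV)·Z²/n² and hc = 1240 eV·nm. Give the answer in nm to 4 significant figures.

The Lyman series terminates on n_f = 1; the second line has n_i = 1+2 = 3.
ΔE = 54.40 × (1/1² − 1/3²) = 48.36 eV.
λ = 1240 / 48.36 = 25.64 nm.

25.64 nm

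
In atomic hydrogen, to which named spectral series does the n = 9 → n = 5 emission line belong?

Pfund

The series is set by the lower level: n_f = 5 is the Pfund series.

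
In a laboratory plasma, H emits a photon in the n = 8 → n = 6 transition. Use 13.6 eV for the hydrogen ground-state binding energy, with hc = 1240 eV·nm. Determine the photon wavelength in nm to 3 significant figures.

7500 nm

ΔE = 13.60 × (1/6² − 1/8²) = 13.60 × 0.01215 = 0.1653 eV.
λ = hc/ΔE = 1240 / 0.1653 = 7500 nm.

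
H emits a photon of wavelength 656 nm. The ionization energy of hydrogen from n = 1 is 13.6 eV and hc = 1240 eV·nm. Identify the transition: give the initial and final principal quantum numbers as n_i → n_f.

n_i = 3, n_f = 2

The photon energy is ΔE = hc/λ = 1240 / 656 = 1.890 eV.
With Z = 1, ΔE = 13.60 × (1/n_f² − 1/n_i²), so 1/n_f² − 1/n_i² = 0.1390.
Trying n_f = 2 gives 1/n_i² = 0.1110, i.e. n_i ≈ 3; this pair matches.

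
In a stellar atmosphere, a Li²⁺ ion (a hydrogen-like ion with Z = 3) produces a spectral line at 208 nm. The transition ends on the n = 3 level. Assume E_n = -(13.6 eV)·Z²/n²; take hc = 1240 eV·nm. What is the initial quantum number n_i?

n_i = 4

The photon energy is ΔE = hc/λ = 1240 / 208 = 5.962 eV.
With Z = 3, ΔE = 122.4 × (1/n_f² − 1/n_i²), so 1/n_f² − 1/n_i² = 0.04871.
With n_f = 3: 1/n_i² = 1/9 − 0.04871 = 0.06241, so n_i ≈ 4.00.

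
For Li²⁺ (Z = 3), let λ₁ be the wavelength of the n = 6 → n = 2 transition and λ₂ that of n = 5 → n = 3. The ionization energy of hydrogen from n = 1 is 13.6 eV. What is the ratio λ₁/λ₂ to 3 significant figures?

0.320

λ ∝ 1/ΔE ∝ 1/(1/n_f² − 1/n_i²), and the Z² and hc factors cancel in the ratio.
λ₁/λ₂ = (1/3² − 1/5²)/(1/2² − 1/6²) = 0.07111/0.2222 = 0.320.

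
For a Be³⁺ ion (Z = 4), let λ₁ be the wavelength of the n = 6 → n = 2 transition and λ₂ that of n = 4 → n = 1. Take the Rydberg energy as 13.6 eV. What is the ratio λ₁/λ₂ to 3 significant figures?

λ ∝ 1/ΔE ∝ 1/(1/n_f² − 1/n_i²), and the Z² and hc factors cancel in the ratio.
λ₁/λ₂ = (1/1² − 1/4²)/(1/2² − 1/6²) = 0.9375/0.2222 = 4.22.

4.22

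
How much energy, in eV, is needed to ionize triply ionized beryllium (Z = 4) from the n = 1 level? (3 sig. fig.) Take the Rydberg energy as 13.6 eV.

218 eV

E_n = −13.6 Z²/n² = −217.6/n² eV for Z = 4.
E_1 = −217.6/1 = −218 eV, so ionization (to E = 0) requires 218 eV.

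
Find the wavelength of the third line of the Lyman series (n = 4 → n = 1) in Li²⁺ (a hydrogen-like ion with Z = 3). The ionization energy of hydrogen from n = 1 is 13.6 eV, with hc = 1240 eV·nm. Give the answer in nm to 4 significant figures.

The Lyman series terminates on n_f = 1; the third line has n_i = 1+3 = 4.
ΔE = 122.4 × (1/1² − 1/4²) = 114.8 eV.
λ = 1240 / 114.8 = 10.81 nm.

10.81 nm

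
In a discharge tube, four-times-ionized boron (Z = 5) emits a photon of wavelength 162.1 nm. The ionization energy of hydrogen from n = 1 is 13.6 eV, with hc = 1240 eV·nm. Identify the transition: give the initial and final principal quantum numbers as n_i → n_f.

The photon energy is ΔE = hc/λ = 1240 / 162.1 = 7.650 eV.
With Z = 5, ΔE = 340.0 × (1/n_f² − 1/n_i²), so 1/n_f² − 1/n_i² = 0.02250.
Trying n_f = 4 gives 1/n_i² = 0.04000, i.e. n_i ≈ 5; this pair matches.

n_i = 5, n_f = 4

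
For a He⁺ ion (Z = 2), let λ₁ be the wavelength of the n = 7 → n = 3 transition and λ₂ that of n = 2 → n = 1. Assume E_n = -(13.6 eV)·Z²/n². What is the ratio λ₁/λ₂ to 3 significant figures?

8.27

λ ∝ 1/ΔE ∝ 1/(1/n_f² − 1/n_i²), and the Z² and hc factors cancel in the ratio.
λ₁/λ₂ = (1/1² − 1/2²)/(1/3² − 1/7²) = 0.7500/0.09070 = 8.27.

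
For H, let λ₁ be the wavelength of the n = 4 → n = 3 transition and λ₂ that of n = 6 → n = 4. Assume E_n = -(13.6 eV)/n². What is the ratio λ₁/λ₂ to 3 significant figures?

0.714

λ ∝ 1/ΔE ∝ 1/(1/n_f² − 1/n_i²), and the Z² and hc factors cancel in the ratio.
λ₁/λ₂ = (1/4² − 1/6²)/(1/3² − 1/4²) = 0.03472/0.04861 = 0.714.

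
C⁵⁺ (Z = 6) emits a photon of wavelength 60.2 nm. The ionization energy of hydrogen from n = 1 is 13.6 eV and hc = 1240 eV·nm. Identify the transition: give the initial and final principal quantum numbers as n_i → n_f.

n_i = 7, n_f = 4

The photon energy is ΔE = hc/λ = 1240 / 60.2 = 20.60 eV.
With Z = 6, ΔE = 489.6 × (1/n_f² − 1/n_i²), so 1/n_f² − 1/n_i² = 0.04207.
Trying n_f = 4 gives 1/n_i² = 0.02043, i.e. n_i ≈ 7; this pair matches.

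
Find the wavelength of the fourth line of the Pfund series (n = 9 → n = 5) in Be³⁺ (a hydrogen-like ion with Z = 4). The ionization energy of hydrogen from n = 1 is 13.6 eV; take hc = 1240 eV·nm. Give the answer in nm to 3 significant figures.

The Pfund series terminates on n_f = 5; the fourth line has n_i = 5+4 = 9.
ΔE = 217.6 × (1/5² − 1/9²) = 6.018 eV.
λ = 1240 / 6.018 = 206 nm.

206 nm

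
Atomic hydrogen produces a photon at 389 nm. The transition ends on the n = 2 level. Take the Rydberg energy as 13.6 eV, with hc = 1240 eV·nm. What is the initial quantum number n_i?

n_i = 8

The photon energy is ΔE = hc/λ = 1240 / 389 = 3.188 eV.
With Z = 1, ΔE = 13.60 × (1/n_f² − 1/n_i²), so 1/n_f² − 1/n_i² = 0.2344.
With n_f = 2: 1/n_i² = 1/4 − 0.2344 = 0.01561, so n_i ≈ 8.00.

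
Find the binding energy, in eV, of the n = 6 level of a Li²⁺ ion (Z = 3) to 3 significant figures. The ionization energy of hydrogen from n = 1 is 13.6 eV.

3.40 eV

E_n = −13.6 Z²/n² = −122.4/n² eV for Z = 3.
E_6 = −122.4/36 = −3.40 eV, so ionization (to E = 0) requires 3.40 eV.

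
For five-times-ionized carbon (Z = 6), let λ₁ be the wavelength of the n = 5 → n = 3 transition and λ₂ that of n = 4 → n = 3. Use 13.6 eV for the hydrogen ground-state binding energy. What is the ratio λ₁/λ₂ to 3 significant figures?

λ ∝ 1/ΔE ∝ 1/(1/n_f² − 1/n_i²), and the Z² and hc factors cancel in the ratio.
λ₁/λ₂ = (1/3² − 1/4²)/(1/3² − 1/5²) = 0.04861/0.07111 = 0.684.

0.684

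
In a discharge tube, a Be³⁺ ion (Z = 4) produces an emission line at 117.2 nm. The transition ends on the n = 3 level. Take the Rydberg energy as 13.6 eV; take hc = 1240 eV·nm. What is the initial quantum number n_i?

The photon energy is ΔE = hc/λ = 1240 / 117.2 = 10.58 eV.
With Z = 4, ΔE = 217.6 × (1/n_f² − 1/n_i²), so 1/n_f² − 1/n_i² = 0.04862.
With n_f = 3: 1/n_i² = 1/9 − 0.04862 = 0.06249, so n_i ≈ 4.00.

n_i = 4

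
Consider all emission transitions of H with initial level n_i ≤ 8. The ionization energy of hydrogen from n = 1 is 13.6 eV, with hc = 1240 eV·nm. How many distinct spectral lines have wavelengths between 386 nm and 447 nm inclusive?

4

Enumerate all n_i → n_f pairs with 1 ≤ n_f < n_i ≤ 8 and compute λ = 1240 / [13.6·1·(1/n_f² − 1/n_i²)].
Lines falling in [386, 447] nm: 8→2 (389.0 nm), 7→2 (397.1 nm), 6→2 (410.3 nm), 5→2 (434.2 nm).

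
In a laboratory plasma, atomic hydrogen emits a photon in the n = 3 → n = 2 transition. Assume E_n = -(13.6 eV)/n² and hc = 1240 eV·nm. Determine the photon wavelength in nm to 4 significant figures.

ΔE = 13.60 × (1/2² − 1/3²) = 13.60 × 0.1389 = 1.889 eV.
λ = hc/ΔE = 1240 / 1.889 = 656.5 nm.

656.5 nm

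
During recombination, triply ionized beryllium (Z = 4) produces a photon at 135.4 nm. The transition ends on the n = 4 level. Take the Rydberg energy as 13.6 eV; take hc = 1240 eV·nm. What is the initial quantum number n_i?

n_i = 7

The photon energy is ΔE = hc/λ = 1240 / 135.4 = 9.158 eV.
With Z = 4, ΔE = 217.6 × (1/n_f² − 1/n_i²), so 1/n_f² − 1/n_i² = 0.04209.
With n_f = 4: 1/n_i² = 1/16 − 0.04209 = 0.02041, so n_i ≈ 7.00.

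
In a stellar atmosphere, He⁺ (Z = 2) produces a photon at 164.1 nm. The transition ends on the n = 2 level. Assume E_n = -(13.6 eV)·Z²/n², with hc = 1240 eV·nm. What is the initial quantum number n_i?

The photon energy is ΔE = hc/λ = 1240 / 164.1 = 7.556 eV.
With Z = 2, ΔE = 54.40 × (1/n_f² − 1/n_i²), so 1/n_f² − 1/n_i² = 0.1389.
With n_f = 2: 1/n_i² = 1/4 − 0.1389 = 0.1111, so n_i ≈ 3.00.

n_i = 3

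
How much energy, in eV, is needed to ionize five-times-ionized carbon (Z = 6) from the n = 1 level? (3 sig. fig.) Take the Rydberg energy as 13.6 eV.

E_n = −13.6 Z²/n² = −489.6/n² eV for Z = 6.
E_1 = −489.6/1 = −490 eV, so ionization (to E = 0) requires 490 eV.

490 eV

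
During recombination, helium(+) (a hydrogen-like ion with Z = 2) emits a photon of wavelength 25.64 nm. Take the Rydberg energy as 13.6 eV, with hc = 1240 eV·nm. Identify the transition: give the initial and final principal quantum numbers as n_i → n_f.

The photon energy is ΔE = hc/λ = 1240 / 25.64 = 48.36 eV.
With Z = 2, ΔE = 54.40 × (1/n_f² − 1/n_i²), so 1/n_f² − 1/n_i² = 0.8890.
Trying n_f = 1 gives 1/n_i² = 0.1110, i.e. n_i ≈ 3; this pair matches.

n_i = 3, n_f = 1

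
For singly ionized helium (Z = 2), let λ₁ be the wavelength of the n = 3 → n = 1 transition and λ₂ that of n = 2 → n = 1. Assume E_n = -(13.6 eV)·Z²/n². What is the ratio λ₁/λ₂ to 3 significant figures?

λ ∝ 1/ΔE ∝ 1/(1/n_f² − 1/n_i²), and the Z² and hc factors cancel in the ratio.
λ₁/λ₂ = (1/1² − 1/2²)/(1/1² − 1/3²) = 0.7500/0.8889 = 0.844.

0.844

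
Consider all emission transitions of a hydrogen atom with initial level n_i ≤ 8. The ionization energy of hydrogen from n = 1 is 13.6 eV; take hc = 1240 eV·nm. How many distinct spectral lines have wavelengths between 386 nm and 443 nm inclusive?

4

Enumerate all n_i → n_f pairs with 1 ≤ n_f < n_i ≤ 8 and compute λ = 1240 / [13.6·1·(1/n_f² − 1/n_i²)].
Lines falling in [386, 443] nm: 8→2 (389.0 nm), 7→2 (397.1 nm), 6→2 (410.3 nm), 5→2 (434.2 nm).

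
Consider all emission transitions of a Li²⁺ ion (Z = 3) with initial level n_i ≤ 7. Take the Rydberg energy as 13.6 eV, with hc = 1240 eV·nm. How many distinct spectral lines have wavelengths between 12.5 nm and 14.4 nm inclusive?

1

Enumerate all n_i → n_f pairs with 1 ≤ n_f < n_i ≤ 7 and compute λ = 1240 / [13.6·9·(1/n_f² − 1/n_i²)].
Lines falling in [12.5, 14.4] nm: 2→1 (13.51 nm).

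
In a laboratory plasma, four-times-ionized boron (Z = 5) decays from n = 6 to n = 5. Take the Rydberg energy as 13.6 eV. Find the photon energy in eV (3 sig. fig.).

4.16 eV

The Bohr energies scale as Z², so for Z = 5: E_n = −340.0/n² eV.
E_6 = −340.0/36 = −9.444 eV and E_5 = −340.0/25 = −13.60 eV.
The photon energy is |E_6 − E_5| = 4.16 eV.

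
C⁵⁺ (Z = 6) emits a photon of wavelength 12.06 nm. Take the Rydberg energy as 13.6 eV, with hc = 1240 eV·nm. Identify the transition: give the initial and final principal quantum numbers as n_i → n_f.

The photon energy is ΔE = hc/λ = 1240 / 12.06 = 102.8 eV.
With Z = 6, ΔE = 489.6 × (1/n_f² − 1/n_i²), so 1/n_f² − 1/n_i² = 0.2100.
Trying n_f = 2 gives 1/n_i² = 0.03999, i.e. n_i ≈ 5; this pair matches.

n_i = 5, n_f = 2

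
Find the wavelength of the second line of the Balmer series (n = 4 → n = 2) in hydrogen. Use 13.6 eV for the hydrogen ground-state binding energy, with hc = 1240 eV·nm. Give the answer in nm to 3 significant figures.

486 nm

The Balmer series terminates on n_f = 2; the second line has n_i = 2+2 = 4.
ΔE = 13.60 × (1/2² − 1/4²) = 2.550 eV.
λ = 1240 / 2.550 = 486 nm.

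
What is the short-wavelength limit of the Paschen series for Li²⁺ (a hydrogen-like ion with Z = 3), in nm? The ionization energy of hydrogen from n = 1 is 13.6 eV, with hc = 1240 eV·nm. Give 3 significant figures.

91.2 nm

The Paschen series has lower level n_f = 3; the series limit corresponds to n_i → ∞.
ΔE_max = 13.6 × 9 / 3² = 13.60 eV.
λ_min = 1240 / 13.60 = 91.2 nm.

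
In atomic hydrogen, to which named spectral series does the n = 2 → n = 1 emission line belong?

The series is set by the lower level: n_f = 1 is the Lyman series.

Lyman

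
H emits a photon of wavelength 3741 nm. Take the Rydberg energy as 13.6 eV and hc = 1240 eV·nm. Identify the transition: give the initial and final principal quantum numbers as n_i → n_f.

n_i = 8, n_f = 5

The photon energy is ΔE = hc/λ = 1240 / 3741 = 0.3315 eV.
With Z = 1, ΔE = 13.60 × (1/n_f² − 1/n_i²), so 1/n_f² − 1/n_i² = 0.02437.
Trying n_f = 5 gives 1/n_i² = 0.01563, i.e. n_i ≈ 8; this pair matches.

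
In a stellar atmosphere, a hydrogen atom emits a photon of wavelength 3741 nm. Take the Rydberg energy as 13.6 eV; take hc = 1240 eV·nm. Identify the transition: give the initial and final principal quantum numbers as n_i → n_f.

The photon energy is ΔE = hc/λ = 1240 / 3741 = 0.3315 eV.
With Z = 1, ΔE = 13.60 × (1/n_f² − 1/n_i²), so 1/n_f² − 1/n_i² = 0.02437.
Trying n_f = 5 gives 1/n_i² = 0.01563, i.e. n_i ≈ 8; this pair matches.

n_i = 8, n_f = 5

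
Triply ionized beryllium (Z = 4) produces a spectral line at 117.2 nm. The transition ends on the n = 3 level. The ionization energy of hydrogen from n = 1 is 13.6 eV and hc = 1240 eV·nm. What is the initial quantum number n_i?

The photon energy is ΔE = hc/λ = 1240 / 117.2 = 10.58 eV.
With Z = 4, ΔE = 217.6 × (1/n_f² − 1/n_i²), so 1/n_f² − 1/n_i² = 0.04862.
With n_f = 3: 1/n_i² = 1/9 − 0.04862 = 0.06249, so n_i ≈ 4.00.

n_i = 4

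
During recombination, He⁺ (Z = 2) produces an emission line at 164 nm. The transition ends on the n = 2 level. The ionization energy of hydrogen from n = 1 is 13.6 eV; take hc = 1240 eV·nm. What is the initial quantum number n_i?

The photon energy is ΔE = hc/λ = 1240 / 164 = 7.561 eV.
With Z = 2, ΔE = 54.40 × (1/n_f² − 1/n_i²), so 1/n_f² − 1/n_i² = 0.1390.
With n_f = 2: 1/n_i² = 1/4 − 0.1390 = 0.1110, so n_i ≈ 3.00.

n_i = 3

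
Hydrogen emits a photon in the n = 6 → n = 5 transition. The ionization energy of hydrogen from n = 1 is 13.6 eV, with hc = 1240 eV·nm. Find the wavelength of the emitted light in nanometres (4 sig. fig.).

ΔE = 13.60 × (1/5² − 1/6²) = 13.60 × 0.01222 = 0.1662 eV.
λ = hc/ΔE = 1240 / 0.1662 = 7460 nm.
This line belongs to the Pfund series.

7460 nm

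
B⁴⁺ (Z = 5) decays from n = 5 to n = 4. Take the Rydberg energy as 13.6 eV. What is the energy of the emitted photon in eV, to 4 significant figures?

The Bohr energies scale as Z², so for Z = 5: E_n = −340.0/n² eV.
E_5 = −340.0/25 = −13.60 eV and E_4 = −340.0/16 = −21.25 eV.
The photon energy is |E_5 − E_4| = 7.650 eV.

7.650 eV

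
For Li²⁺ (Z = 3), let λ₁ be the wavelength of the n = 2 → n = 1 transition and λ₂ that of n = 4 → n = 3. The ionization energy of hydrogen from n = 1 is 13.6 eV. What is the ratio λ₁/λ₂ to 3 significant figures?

0.0648

λ ∝ 1/ΔE ∝ 1/(1/n_f² − 1/n_i²), and the Z² and hc factors cancel in the ratio.
λ₁/λ₂ = (1/3² − 1/4²)/(1/1² − 1/2²) = 0.04861/0.7500 = 0.0648.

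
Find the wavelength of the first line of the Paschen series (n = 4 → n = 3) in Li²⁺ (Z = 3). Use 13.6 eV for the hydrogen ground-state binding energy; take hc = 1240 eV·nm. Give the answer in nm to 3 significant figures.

208 nm

The Paschen series terminates on n_f = 3; the first line has n_i = 3+1 = 4.
ΔE = 122.4 × (1/3² − 1/4²) = 5.950 eV.
λ = 1240 / 5.950 = 208 nm.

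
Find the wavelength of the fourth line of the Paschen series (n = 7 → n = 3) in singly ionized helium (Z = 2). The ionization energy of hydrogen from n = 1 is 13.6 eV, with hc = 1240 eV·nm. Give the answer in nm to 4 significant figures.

251.3 nm

The Paschen series terminates on n_f = 3; the fourth line has n_i = 3+4 = 7.
ΔE = 54.40 × (1/3² − 1/7²) = 4.934 eV.
λ = 1240 / 4.934 = 251.3 nm.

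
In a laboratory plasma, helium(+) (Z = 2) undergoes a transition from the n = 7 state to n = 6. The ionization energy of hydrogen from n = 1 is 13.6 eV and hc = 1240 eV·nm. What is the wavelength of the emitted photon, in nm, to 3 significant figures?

3090 nm

For Z = 2 the level energies scale as Z², so the effective Rydberg energy is 13.6 × 4 = 54.40 eV.
ΔE = 54.40 × (1/6² − 1/7²) = 54.40 × 0.007370 = 0.4009 eV.
λ = hc/ΔE = 1240 / 0.4009 = 3090 nm.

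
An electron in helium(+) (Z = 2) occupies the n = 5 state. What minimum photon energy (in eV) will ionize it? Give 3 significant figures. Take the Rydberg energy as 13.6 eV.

2.18 eV

E_n = −13.6 Z²/n² = −54.40/n² eV for Z = 2.
E_5 = −54.40/25 = −2.18 eV, so ionization (to E = 0) requires 2.18 eV.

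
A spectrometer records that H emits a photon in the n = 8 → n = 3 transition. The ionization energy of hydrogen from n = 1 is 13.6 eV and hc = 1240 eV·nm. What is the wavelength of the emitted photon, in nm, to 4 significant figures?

954.9 nm

ΔE = 13.60 × (1/3² − 1/8²) = 13.60 × 0.09549 = 1.299 eV.
λ = hc/ΔE = 1240 / 1.299 = 954.9 nm.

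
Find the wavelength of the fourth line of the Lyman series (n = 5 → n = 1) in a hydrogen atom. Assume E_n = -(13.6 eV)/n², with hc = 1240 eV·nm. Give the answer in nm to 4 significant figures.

The Lyman series terminates on n_f = 1; the fourth line has n_i = 1+4 = 5.
ΔE = 13.60 × (1/1² − 1/5²) = 13.06 eV.
λ = 1240 / 13.06 = 94.98 nm.

94.98 nm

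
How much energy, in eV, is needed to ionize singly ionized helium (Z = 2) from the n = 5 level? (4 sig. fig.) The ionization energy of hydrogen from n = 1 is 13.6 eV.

2.176 eV

E_n = −13.6 Z²/n² = −54.40/n² eV for Z = 2.
E_5 = −54.40/25 = −2.176 eV, so ionization (to E = 0) requires 2.176 eV.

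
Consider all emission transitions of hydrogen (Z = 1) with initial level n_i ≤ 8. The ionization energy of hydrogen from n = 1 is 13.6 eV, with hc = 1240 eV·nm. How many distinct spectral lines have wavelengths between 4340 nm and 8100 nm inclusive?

3

Enumerate all n_i → n_f pairs with 1 ≤ n_f < n_i ≤ 8 and compute λ = 1240 / [13.6·1·(1/n_f² − 1/n_i²)].
Lines falling in [4340, 8100] nm: 7→5 (4654 nm), 6→5 (7460 nm), 8→6 (7503 nm).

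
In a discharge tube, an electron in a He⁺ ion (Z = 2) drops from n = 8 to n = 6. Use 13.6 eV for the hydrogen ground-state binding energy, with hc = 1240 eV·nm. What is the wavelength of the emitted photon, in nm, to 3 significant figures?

For Z = 2 the level energies scale as Z², so the effective Rydberg energy is 13.6 × 4 = 54.40 eV.
ΔE = 54.40 × (1/6² − 1/8²) = 54.40 × 0.01215 = 0.6611 eV.
λ = hc/ΔE = 1240 / 0.6611 = 1880 nm.

1880 nm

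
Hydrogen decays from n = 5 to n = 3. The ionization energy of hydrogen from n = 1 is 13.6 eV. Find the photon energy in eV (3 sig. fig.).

0.967 eV

E_5 = −13.60/25 = −0.5440 eV and E_3 = −13.60/9 = −1.511 eV.
The photon energy is |E_5 − E_3| = 0.967 eV.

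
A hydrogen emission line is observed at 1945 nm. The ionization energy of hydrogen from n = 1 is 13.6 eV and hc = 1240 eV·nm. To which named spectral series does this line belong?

ΔE = 1240/1945 = 0.6375 eV.
This matches 13.6 × (1/4² − 1/8²), so n_f = 4: the Brackett series.

Brackett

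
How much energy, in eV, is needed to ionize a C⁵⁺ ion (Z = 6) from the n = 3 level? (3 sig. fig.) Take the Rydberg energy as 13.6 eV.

54.4 eV

E_n = −13.6 Z²/n² = −489.6/n² eV for Z = 6.
E_3 = −489.6/9 = −54.4 eV, so ionization (to E = 0) requires 54.4 eV.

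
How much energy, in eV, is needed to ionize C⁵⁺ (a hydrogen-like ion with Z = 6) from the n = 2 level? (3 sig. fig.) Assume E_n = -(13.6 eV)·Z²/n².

E_n = −13.6 Z²/n² = −489.6/n² eV for Z = 6.
E_2 = −489.6/4 = −122 eV, so ionization (to E = 0) requires 122 eV.

122 eV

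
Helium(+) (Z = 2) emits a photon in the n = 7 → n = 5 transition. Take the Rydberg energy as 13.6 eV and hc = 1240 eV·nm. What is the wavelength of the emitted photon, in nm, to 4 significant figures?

For Z = 2 the level energies scale as Z², so the effective Rydberg energy is 13.6 × 4 = 54.40 eV.
ΔE = 54.40 × (1/5² − 1/7²) = 54.40 × 0.01959 = 1.066 eV.
λ = hc/ΔE = 1240 / 1.066 = 1163 nm.

1163 nm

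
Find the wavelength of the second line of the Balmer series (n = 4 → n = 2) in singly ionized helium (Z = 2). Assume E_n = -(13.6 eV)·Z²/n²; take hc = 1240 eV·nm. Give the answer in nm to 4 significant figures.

The Balmer series terminates on n_f = 2; the second line has n_i = 2+2 = 4.
ΔE = 54.40 × (1/2² − 1/4²) = 10.20 eV.
λ = 1240 / 10.20 = 121.6 nm.

121.6 nm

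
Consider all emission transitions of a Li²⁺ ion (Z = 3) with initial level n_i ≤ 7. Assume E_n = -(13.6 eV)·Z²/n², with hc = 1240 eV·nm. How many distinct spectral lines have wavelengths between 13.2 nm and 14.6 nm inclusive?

Enumerate all n_i → n_f pairs with 1 ≤ n_f < n_i ≤ 7 and compute λ = 1240 / [13.6·9·(1/n_f² − 1/n_i²)].
Lines falling in [13.2, 14.6] nm: 2→1 (13.51 nm).

1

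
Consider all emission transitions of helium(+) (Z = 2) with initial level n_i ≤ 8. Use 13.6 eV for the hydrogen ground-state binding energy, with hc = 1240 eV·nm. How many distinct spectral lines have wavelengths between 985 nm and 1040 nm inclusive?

1

Enumerate all n_i → n_f pairs with 1 ≤ n_f < n_i ≤ 8 and compute λ = 1240 / [13.6·4·(1/n_f² − 1/n_i²)].
Lines falling in [985, 1040] nm: 5→4 (1013 nm).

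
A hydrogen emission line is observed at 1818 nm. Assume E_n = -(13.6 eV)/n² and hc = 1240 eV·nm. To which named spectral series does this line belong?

Brackett

ΔE = 1240/1818 = 0.6821 eV.
This matches 13.6 × (1/4² − 1/9²), so n_f = 4: the Brackett series.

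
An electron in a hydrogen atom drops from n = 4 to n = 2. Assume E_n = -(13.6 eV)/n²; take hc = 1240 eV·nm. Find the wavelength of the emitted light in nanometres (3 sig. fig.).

ΔE = 13.60 × (1/2² − 1/4²) = 13.60 × 0.1875 = 2.550 eV.
λ = hc/ΔE = 1240 / 2.550 = 486 nm.
This line belongs to the Balmer series.

486 nm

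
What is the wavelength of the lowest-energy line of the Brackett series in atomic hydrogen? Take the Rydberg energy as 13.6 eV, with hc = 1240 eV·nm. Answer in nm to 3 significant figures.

4050 nm

The Brackett series terminates on n_f = 4; the first line has n_i = 4+1 = 5.
ΔE = 13.60 × (1/4² − 1/5²) = 0.3060 eV.
λ = 1240 / 0.3060 = 4050 nm.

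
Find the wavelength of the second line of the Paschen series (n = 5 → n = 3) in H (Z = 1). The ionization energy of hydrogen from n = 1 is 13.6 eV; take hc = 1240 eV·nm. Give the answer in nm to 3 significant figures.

1280 nm

The Paschen series terminates on n_f = 3; the second line has n_i = 3+2 = 5.
ΔE = 13.60 × (1/3² − 1/5²) = 0.9671 eV.
λ = 1240 / 0.9671 = 1280 nm.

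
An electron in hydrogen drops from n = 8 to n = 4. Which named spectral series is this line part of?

Brackett

The series is set by the lower level: n_f = 4 is the Brackett series.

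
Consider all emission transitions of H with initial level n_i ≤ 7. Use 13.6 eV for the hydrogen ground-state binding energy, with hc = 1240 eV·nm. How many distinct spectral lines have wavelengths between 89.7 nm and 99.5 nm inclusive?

Enumerate all n_i → n_f pairs with 1 ≤ n_f < n_i ≤ 7 and compute λ = 1240 / [13.6·1·(1/n_f² − 1/n_i²)].
Lines falling in [89.7, 99.5] nm: 7→1 (93.08 nm), 6→1 (93.78 nm), 5→1 (94.98 nm), 4→1 (97.25 nm).

4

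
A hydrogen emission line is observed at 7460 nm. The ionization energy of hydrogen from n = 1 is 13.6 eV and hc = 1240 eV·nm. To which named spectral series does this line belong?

ΔE = 1240/7460 = 0.1662 eV.
This matches 13.6 × (1/5² − 1/6²), so n_f = 5: the Pfund series.

Pfund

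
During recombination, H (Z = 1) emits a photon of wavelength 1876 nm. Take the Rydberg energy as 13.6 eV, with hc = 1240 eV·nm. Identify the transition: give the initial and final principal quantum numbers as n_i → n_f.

The photon energy is ΔE = hc/λ = 1240 / 1876 = 0.6610 eV.
With Z = 1, ΔE = 13.60 × (1/n_f² − 1/n_i²), so 1/n_f² − 1/n_i² = 0.04860.
Trying n_f = 3 gives 1/n_i² = 0.06251, i.e. n_i ≈ 4; this pair matches.

n_i = 4, n_f = 3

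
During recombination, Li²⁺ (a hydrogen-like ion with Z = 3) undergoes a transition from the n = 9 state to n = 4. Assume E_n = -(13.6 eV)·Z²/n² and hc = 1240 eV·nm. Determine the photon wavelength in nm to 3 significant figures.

For Z = 3 the level energies scale as Z², so the effective Rydberg energy is 13.6 × 9 = 122.4 eV.
ΔE = 122.4 × (1/4² − 1/9²) = 122.4 × 0.05015 = 6.139 eV.
λ = hc/ΔE = 1240 / 6.139 = 202 nm.

202 nm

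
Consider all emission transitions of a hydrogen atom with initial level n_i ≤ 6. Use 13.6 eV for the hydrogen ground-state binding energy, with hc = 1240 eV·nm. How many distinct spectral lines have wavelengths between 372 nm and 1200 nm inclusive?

5

Enumerate all n_i → n_f pairs with 1 ≤ n_f < n_i ≤ 6 and compute λ = 1240 / [13.6·1·(1/n_f² − 1/n_i²)].
Lines falling in [372, 1200] nm: 6→2 (410.3 nm), 5→2 (434.2 nm), 4→2 (486.3 nm), 3→2 (656.5 nm), 6→3 (1094 nm).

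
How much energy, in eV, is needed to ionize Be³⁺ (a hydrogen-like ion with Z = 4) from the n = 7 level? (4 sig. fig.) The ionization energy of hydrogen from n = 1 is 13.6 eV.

E_n = −13.6 Z²/n² = −217.6/n² eV for Z = 4.
E_7 = −217.6/49 = −4.441 eV, so ionization (to E = 0) requires 4.441 eV.

4.441 eV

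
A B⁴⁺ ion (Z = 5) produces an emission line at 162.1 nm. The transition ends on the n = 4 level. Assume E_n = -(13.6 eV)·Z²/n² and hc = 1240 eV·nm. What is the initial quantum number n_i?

n_i = 5

The photon energy is ΔE = hc/λ = 1240 / 162.1 = 7.650 eV.
With Z = 5, ΔE = 340.0 × (1/n_f² − 1/n_i²), so 1/n_f² − 1/n_i² = 0.02250.
With n_f = 4: 1/n_i² = 1/16 − 0.02250 = 0.04000, so n_i ≈ 5.00.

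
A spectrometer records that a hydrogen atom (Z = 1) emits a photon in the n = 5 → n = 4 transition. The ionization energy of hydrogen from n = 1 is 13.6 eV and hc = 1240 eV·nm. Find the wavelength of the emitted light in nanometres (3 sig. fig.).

4050 nm

ΔE = 13.60 × (1/4² − 1/5²) = 13.60 × 0.02250 = 0.3060 eV.
λ = hc/ΔE = 1240 / 0.3060 = 4050 nm.
This line belongs to the Brackett series.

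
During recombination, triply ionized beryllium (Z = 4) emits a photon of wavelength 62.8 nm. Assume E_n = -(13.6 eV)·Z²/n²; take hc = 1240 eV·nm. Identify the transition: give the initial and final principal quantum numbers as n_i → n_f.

The photon energy is ΔE = hc/λ = 1240 / 62.8 = 19.75 eV.
With Z = 4, ΔE = 217.6 × (1/n_f² − 1/n_i²), so 1/n_f² − 1/n_i² = 0.09074.
Trying n_f = 3 gives 1/n_i² = 0.02037, i.e. n_i ≈ 7; this pair matches.

n_i = 7, n_f = 3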